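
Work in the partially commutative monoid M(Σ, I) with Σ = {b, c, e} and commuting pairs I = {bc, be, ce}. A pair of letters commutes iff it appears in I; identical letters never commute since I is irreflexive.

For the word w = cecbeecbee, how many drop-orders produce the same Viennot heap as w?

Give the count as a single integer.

0(c) covers ∅
1(e) covers ∅
2(c) covers 0:c
3(b) covers ∅
4(e) covers 1:e
5(e) covers 4:e
6(c) covers 2:c
7(b) covers 3:b
8(e) covers 5:e
9(e) covers 8:e
floor of heap: 0:c, 1:e, 3:b
completions by unplaced set U, small U first (add the entries for U minus each lowest piece of U):
  |U|=1: {6}:1  {7}:1  {9}:1
  |U|=2: {2,6}:1  {3,7}:1  {6,7}:2  {6,9}:2  {7,9}:2  {8,9}:1
  |U|=3: {0,2,6}:1  {2,6,7}:3  {2,6,9}:3  {3,6,7}:3  {3,7,9}:3  {5,8,9}:1  {6,7,9}:6  {6,8,9}:3  {7,8,9}:3
  |U|=4: {0,2,6,7}:4  {0,2,6,9}:4  {2,3,6,7}:6  {2,6,7,9}:12  {2,6,8,9}:6  {3,6,7,9}:12  {3,7,8,9}:6  {4,5,8,9}:1  {5,6,8,9}:4  {5,7,8,9}:4  {6,7,8,9}:12
  |U|=5: {0,2,3,6,7}:10  {0,2,6,7,9}:20  {0,2,6,8,9}:10  {1,4,5,8,9}:1  {2,3,6,7,9}:30  {2,5,6,8,9}:10  {2,6,7,8,9}:30  {3,5,7,8,9}:10  {3,6,7,8,9}:30  {4,5,6,8,9}:5  {4,5,7,8,9}:5  {5,6,7,8,9}:20
  |U|=6: {0,2,3,6,7,9}:60  {0,2,5,6,8,9}:20  {0,2,6,7,8,9}:60  {1,4,5,6,8,9}:6  {1,4,5,7,8,9}:6  {2,3,6,7,8,9}:90  {2,4,5,6,8,9}:15  {2,5,6,7,8,9}:60  {3,4,5,7,8,9}:15  {3,5,6,7,8,9}:60  {4,5,6,7,8,9}:30
  |U|=7: {0,2,3,6,7,8,9}:210  {0,2,4,5,6,8,9}:35  {0,2,5,6,7,8,9}:140  {1,2,4,5,6,8,9}:21  {1,3,4,5,7,8,9}:21  {1,4,5,6,7,8,9}:42  {2,3,5,6,7,8,9}:210  {2,4,5,6,7,8,9}:105  {3,4,5,6,7,8,9}:105
  |U|=8: {0,1,2,4,5,6,8,9}:56  {0,2,3,5,6,7,8,9}:560  {0,2,4,5,6,7,8,9}:280  {1,2,4,5,6,7,8,9}:168  {1,3,4,5,6,7,8,9}:168  {2,3,4,5,6,7,8,9}:420
  start at 0(c): 756
  start at 1(e): 1260
  start at 3(b): 504
sum over floor = 2520

2520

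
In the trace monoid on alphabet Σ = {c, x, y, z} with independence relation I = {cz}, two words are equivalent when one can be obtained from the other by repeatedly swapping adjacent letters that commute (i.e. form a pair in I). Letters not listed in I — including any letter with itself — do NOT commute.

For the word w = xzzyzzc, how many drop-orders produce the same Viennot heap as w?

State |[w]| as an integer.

#0=x has no predecessor
#1=z depends on [0:x]
#2=z depends on [1:z]
#3=y depends on [2:z]
#4=z depends on [3:y]
#5=z depends on [4:z]
#6=c depends on [3:y]
sources: [0:x]
N(rest) = Σ N(rest − s) over sources s of rest; N(one piece) = 1:
  size 1 → [5]=1  [6]=1
  size 2 → [4,5]=1  [5,6]=2
  size 3 → [4,5,6]=3
  size 4 → [3,4,5,6]=3
  size 5 → [2,3,4,5,6]=3
  first=0(x) contributes 3

3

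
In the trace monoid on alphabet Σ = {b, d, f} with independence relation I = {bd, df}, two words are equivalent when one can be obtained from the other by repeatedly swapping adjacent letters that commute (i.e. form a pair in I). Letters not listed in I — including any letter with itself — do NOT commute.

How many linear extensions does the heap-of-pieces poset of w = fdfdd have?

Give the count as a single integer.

10

drop 0:f onto floor
drop 1:d onto floor
drop 2:f onto {0:f}
drop 3:d onto {1:d}
drop 4:d onto {3:d}
ground layer = {0:f, 1:d}
drop-orders for the pieces not yet dropped (sum over which currently-grounded one goes next):
  1 to go: {2} 1  {4} 1
  2 to go: {0,2} 1  {2,4} 2  {3,4} 1
  3 to go: {0,2,4} 3  {1,3,4} 1  {2,3,4} 3
  if 0:f drops first: 4 orders
  if 1:d drops first: 6 orders
heap linearizations: 10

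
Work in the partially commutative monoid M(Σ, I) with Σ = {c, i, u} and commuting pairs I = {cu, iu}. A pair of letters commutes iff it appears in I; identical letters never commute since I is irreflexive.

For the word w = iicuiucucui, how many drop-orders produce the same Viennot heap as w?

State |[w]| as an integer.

330

drop 0:i onto floor
drop 1:i onto {0:i}
drop 2:c onto {1:i}
drop 3:u onto floor
drop 4:i onto {2:c}
drop 5:u onto {3:u}
drop 6:c onto {4:i}
drop 7:u onto {5:u}
drop 8:c onto {6:c}
drop 9:u onto {7:u}
drop 10:i onto {8:c}
ground layer = {0:i, 3:u}
drop-orders for the pieces not yet dropped (sum over which currently-grounded one goes next):
  1 to go: {9} 1  {10} 1
  2 to go: {7,9} 1  {8,10} 1  {9,10} 2
  3 to go: {5,7,9} 1  {6,8,10} 1  {7,9,10} 3  {8,9,10} 3
  4 to go: {3,5,7,9} 1  {4,6,8,10} 1  {5,7,9,10} 4  {6,8,9,10} 4  {7,8,9,10} 6
  5 to go: {2,4,6,8,10} 1  {3,5,7,9,10} 5  {4,6,8,9,10} 5  {5,7,8,9,10} 10  {6,7,8,9,10} 10
  6 to go: {1,2,4,6,8,10} 1  {2,4,6,8,9,10} 6  {3,5,7,8,9,10} 15  {4,6,7,8,9,10} 15  {5,6,7,8,9,10} 20
  7 to go: {0,1,2,4,6,8,10} 1  {1,2,4,6,8,9,10} 7  {2,4,6,7,8,9,10} 21  {3,5,6,7,8,9,10} 35  {4,5,6,7,8,9,10} 35
  8 to go: {0,1,2,4,6,8,9,10} 8  {1,2,4,6,7,8,9,10} 28  {2,4,5,6,7,8,9,10} 56  {3,4,5,6,7,8,9,10} 70
  9 to go: {0,1,2,4,6,7,8,9,10} 36  {1,2,4,5,6,7,8,9,10} 84  {2,3,4,5,6,7,8,9,10} 126
  if 0:i drops first: 210 orders
  if 3:u drops first: 120 orders
heap linearizations: 330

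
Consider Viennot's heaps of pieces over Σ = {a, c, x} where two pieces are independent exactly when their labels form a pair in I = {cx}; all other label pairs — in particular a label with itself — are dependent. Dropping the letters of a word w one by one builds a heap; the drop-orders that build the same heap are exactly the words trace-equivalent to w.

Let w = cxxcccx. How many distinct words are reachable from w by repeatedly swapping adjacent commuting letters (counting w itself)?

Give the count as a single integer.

piece 0:c — minimal
piece 1:x — minimal
piece 2:x rests on {1:x}
piece 3:c rests on {0:c}
piece 4:c rests on {3:c}
piece 5:c rests on {4:c}
piece 6:x rests on {2:x}
minimal pieces: {0:c, 1:x}
ways to finish when only these pieces remain (= sum over removing one remaining piece with nothing left below it):
  1 left: {5}→1  {6}→1
  2 left: {2,6}→1  {4,5}→1  {5,6}→2
  3 left: {1,2,6}→1  {2,5,6}→3  {3,4,5}→1  {4,5,6}→3
  4 left: {0,3,4,5}→1  {1,2,5,6}→4  {2,4,5,6}→6  {3,4,5,6}→4
  5 left: {0,3,4,5,6}→5  {1,2,4,5,6}→10  {2,3,4,5,6}→10
  placing 0:c first → 20 extensions
  placing 1:x first → 15 extensions
total linear extensions = 35

35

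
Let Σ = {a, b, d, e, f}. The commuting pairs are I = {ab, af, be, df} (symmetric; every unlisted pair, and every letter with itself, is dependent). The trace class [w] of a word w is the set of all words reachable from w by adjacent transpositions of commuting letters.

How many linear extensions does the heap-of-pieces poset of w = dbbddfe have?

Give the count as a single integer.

3

#0=d has no predecessor
#1=b depends on [0:d]
#2=b depends on [1:b]
#3=d depends on [2:b]
#4=d depends on [3:d]
#5=f depends on [2:b]
#6=e depends on [4:d, 5:f]
sources: [0:d]
N(rest) = Σ N(rest − s) over sources s of rest; N(one piece) = 1:
  size 1 → [6]=1
  size 2 → [4,6]=1  [5,6]=1
  size 3 → [3,4,6]=1  [4,5,6]=2
  size 4 → [3,4,5,6]=3
  size 5 → [2,3,4,5,6]=3
  first=0(d) contributes 3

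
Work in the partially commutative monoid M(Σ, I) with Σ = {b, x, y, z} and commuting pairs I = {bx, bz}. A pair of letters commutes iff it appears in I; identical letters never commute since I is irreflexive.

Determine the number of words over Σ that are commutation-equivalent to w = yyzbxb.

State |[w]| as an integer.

drop 0:y onto floor
drop 1:y onto {0:y}
drop 2:z onto {1:y}
drop 3:b onto {1:y}
drop 4:x onto {2:z}
drop 5:b onto {3:b}
ground layer = {0:y}
drop-orders for the pieces not yet dropped (sum over which currently-grounded one goes next):
  1 to go: {4} 1  {5} 1
  2 to go: {2,4} 1  {3,5} 1  {4,5} 2
  3 to go: {2,4,5} 3  {3,4,5} 3
  4 to go: {2,3,4,5} 6
  if 0:y drops first: 6 orders

6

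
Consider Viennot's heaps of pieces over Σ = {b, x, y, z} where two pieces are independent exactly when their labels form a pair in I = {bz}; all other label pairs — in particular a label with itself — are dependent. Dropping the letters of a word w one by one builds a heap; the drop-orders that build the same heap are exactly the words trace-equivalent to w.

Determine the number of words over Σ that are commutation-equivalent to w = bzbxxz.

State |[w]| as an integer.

3

drop 0:b onto floor
drop 1:z onto floor
drop 2:b onto {0:b}
drop 3:x onto {1:z, 2:b}
drop 4:x onto {3:x}
drop 5:z onto {4:x}
ground layer = {0:b, 1:z}
drop-orders for the pieces not yet dropped (sum over which currently-grounded one goes next):
  1 to go: {5} 1
  2 to go: {4,5} 1
  3 to go: {3,4,5} 1
  4 to go: {1,3,4,5} 1  {2,3,4,5} 1
  if 0:b drops first: 2 orders
  if 1:z drops first: 1 orders
heap linearizations: 3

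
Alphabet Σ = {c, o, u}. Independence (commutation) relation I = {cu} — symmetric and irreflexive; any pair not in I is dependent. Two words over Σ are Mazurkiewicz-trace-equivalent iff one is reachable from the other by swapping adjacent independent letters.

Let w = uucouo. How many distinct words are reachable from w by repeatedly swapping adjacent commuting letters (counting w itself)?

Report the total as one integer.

3

0(u) covers ∅
1(u) covers 0:u
2(c) covers ∅
3(o) covers 1:u, 2:c
4(u) covers 3:o
5(o) covers 4:u
floor of heap: 0:u, 2:c
completions by unplaced set U, small U first (add the entries for U minus each lowest piece of U):
  |U|=1: {5}:1
  |U|=2: {4,5}:1
  |U|=3: {3,4,5}:1
  |U|=4: {1,3,4,5}:1  {2,3,4,5}:1
  start at 0(u): 2
  start at 2(c): 1
sum over floor = 3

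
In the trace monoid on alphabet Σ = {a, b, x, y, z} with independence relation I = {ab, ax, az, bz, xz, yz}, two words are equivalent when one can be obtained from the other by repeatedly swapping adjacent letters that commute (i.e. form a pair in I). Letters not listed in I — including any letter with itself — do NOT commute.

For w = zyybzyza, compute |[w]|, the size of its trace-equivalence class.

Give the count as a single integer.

56

drop 0:z onto floor
drop 1:y onto floor
drop 2:y onto {1:y}
drop 3:b onto {2:y}
drop 4:z onto {0:z}
drop 5:y onto {3:b}
drop 6:z onto {4:z}
drop 7:a onto {5:y}
ground layer = {0:z, 1:y}
drop-orders for the pieces not yet dropped (sum over which currently-grounded one goes next):
  1 to go: {6} 1  {7} 1
  2 to go: {4,6} 1  {5,7} 1  {6,7} 2
  3 to go: {0,4,6} 1  {3,5,7} 1  {4,6,7} 3  {5,6,7} 3
  4 to go: {0,4,6,7} 4  {2,3,5,7} 1  {3,5,6,7} 4  {4,5,6,7} 6
  5 to go: {0,4,5,6,7} 10  {1,2,3,5,7} 1  {2,3,5,6,7} 5  {3,4,5,6,7} 10
  6 to go: {0,3,4,5,6,7} 20  {1,2,3,5,6,7} 6  {2,3,4,5,6,7} 15
  if 0:z drops first: 21 orders
  if 1:y drops first: 35 orders
heap linearizations: 56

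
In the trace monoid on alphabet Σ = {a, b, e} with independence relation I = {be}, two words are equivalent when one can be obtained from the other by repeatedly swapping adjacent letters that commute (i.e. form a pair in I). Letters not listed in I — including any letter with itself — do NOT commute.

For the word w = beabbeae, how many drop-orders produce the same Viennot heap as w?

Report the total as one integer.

#0=b has no predecessor
#1=e has no predecessor
#2=a depends on [0:b, 1:e]
#3=b depends on [2:a]
#4=b depends on [3:b]
#5=e depends on [2:a]
#6=a depends on [4:b, 5:e]
#7=e depends on [6:a]
sources: [0:b, 1:e]
N(rest) = Σ N(rest − s) over sources s of rest; N(one piece) = 1:
  size 1 → [7]=1
  size 2 → [6,7]=1
  size 3 → [4,6,7]=1  [5,6,7]=1
  size 4 → [3,4,6,7]=1  [4,5,6,7]=2
  size 5 → [3,4,5,6,7]=3
  size 6 → [2,3,4,5,6,7]=3
  first=0(b) contributes 3
  first=1(e) contributes 3
|[w]| = 6

6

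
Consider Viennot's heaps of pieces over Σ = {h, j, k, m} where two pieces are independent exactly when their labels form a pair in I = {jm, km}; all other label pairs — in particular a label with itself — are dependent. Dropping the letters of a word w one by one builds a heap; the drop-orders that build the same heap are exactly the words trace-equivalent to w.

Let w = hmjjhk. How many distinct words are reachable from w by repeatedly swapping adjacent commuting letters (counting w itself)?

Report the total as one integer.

3

piece 0:h — minimal
piece 1:m rests on {0:h}
piece 2:j rests on {0:h}
piece 3:j rests on {2:j}
piece 4:h rests on {1:m, 3:j}
piece 5:k rests on {4:h}
minimal pieces: {0:h}
ways to finish when only these pieces remain (= sum over removing one remaining piece with nothing left below it):
  1 left: {5}→1
  2 left: {4,5}→1
  3 left: {1,4,5}→1  {3,4,5}→1
  4 left: {1,3,4,5}→2  {2,3,4,5}→1
  placing 0:h first → 3 extensions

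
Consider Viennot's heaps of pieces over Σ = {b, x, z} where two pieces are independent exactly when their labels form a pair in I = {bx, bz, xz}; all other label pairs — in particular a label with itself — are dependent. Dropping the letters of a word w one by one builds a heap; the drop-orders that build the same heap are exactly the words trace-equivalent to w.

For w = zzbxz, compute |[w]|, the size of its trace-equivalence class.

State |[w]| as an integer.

20

0(z) covers ∅
1(z) covers 0:z
2(b) covers ∅
3(x) covers ∅
4(z) covers 1:z
floor of heap: 0:z, 2:b, 3:x
completions by unplaced set U, small U first (add the entries for U minus each lowest piece of U):
  |U|=1: {2}:1  {3}:1  {4}:1
  |U|=2: {1,4}:1  {2,3}:2  {2,4}:2  {3,4}:2
  |U|=3: {0,1,4}:1  {1,2,4}:3  {1,3,4}:3  {2,3,4}:6
  start at 0(z): 12
  start at 2(b): 4
  start at 3(x): 4
sum over floor = 20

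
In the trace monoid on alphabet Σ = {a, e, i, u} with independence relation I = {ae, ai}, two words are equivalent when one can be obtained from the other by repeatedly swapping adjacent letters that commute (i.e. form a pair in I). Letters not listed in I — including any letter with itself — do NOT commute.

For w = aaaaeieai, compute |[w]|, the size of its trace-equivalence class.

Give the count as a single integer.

drop 0:a onto floor
drop 1:a onto {0:a}
drop 2:a onto {1:a}
drop 3:a onto {2:a}
drop 4:e onto floor
drop 5:i onto {4:e}
drop 6:e onto {5:i}
drop 7:a onto {3:a}
drop 8:i onto {6:e}
ground layer = {0:a, 4:e}
drop-orders for the pieces not yet dropped (sum over which currently-grounded one goes next):
  1 to go: {7} 1  {8} 1
  2 to go: {3,7} 1  {6,8} 1  {7,8} 2
  3 to go: {2,3,7} 1  {3,7,8} 3  {5,6,8} 1  {6,7,8} 3
  4 to go: {1,2,3,7} 1  {2,3,7,8} 4  {3,6,7,8} 6  {4,5,6,8} 1  {5,6,7,8} 4
  5 to go: {0,1,2,3,7} 1  {1,2,3,7,8} 5  {2,3,6,7,8} 10  {3,5,6,7,8} 10  {4,5,6,7,8} 5
  6 to go: {0,1,2,3,7,8} 6  {1,2,3,6,7,8} 15  {2,3,5,6,7,8} 20  {3,4,5,6,7,8} 15
  7 to go: {0,1,2,3,6,7,8} 21  {1,2,3,5,6,7,8} 35  {2,3,4,5,6,7,8} 35
  if 0:a drops first: 70 orders
  if 4:e drops first: 56 orders
heap linearizations: 126

126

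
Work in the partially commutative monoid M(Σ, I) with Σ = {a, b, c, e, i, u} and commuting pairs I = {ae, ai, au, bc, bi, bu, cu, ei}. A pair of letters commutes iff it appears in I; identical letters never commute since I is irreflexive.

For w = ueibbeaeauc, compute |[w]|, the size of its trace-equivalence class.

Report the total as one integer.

#0=u has no predecessor
#1=e depends on [0:u]
#2=i depends on [0:u]
#3=b depends on [1:e]
#4=b depends on [3:b]
#5=e depends on [4:b]
#6=a depends on [4:b]
#7=e depends on [5:e]
#8=a depends on [6:a]
#9=u depends on [2:i, 7:e]
#10=c depends on [2:i, 7:e, 8:a]
sources: [0:u]
N(rest) = Σ N(rest − s) over sources s of rest; N(one piece) = 1:
  size 1 → [9]=1  [10]=1
  size 2 → [8,10]=1  [9,10]=2
  size 3 → [2,9,10]=2  [6,8,10]=1  [7,9,10]=2  [8,9,10]=3
  size 4 → [2,7,9,10]=4  [2,8,9,10]=5  [5,7,9,10]=2  [6,8,9,10]=4  [7,8,9,10]=5
  size 5 → [2,5,7,9,10]=6  [2,6,8,9,10]=9  [2,7,8,9,10]=14  [5,7,8,9,10]=7  [6,7,8,9,10]=9
  size 6 → [2,5,7,8,9,10]=27  [2,6,7,8,9,10]=32  [5,6,7,8,9,10]=16
  size 7 → [2,5,6,7,8,9,10]=75  [4,5,6,7,8,9,10]=16
  size 8 → [2,4,5,6,7,8,9,10]=91  [3,4,5,6,7,8,9,10]=16
  size 9 → [1,3,4,5,6,7,8,9,10]=16  [2,3,4,5,6,7,8,9,10]=107
  first=0(u) contributes 123

123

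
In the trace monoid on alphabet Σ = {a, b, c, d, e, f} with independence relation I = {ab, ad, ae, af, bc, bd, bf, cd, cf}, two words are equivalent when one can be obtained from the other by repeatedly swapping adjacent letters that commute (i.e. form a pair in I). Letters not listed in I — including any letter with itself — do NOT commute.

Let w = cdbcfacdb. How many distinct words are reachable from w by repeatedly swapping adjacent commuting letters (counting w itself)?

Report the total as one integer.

1260

piece 0:c — minimal
piece 1:d — minimal
piece 2:b — minimal
piece 3:c rests on {0:c}
piece 4:f rests on {1:d}
piece 5:a rests on {3:c}
piece 6:c rests on {5:a}
piece 7:d rests on {4:f}
piece 8:b rests on {2:b}
minimal pieces: {0:c, 1:d, 2:b}
ways to finish when only these pieces remain (= sum over removing one remaining piece with nothing left below it):
  1 left: {6}→1  {7}→1  {8}→1
  2 left: {2,8}→1  {4,7}→1  {5,6}→1  {6,7}→2  {6,8}→2  {7,8}→2
  3 left: {1,4,7}→1  {2,6,8}→3  {2,7,8}→3  {3,5,6}→1  {4,6,7}→3  {4,7,8}→3  {5,6,7}→3  {5,6,8}→3  {6,7,8}→6
  4 left: {0,3,5,6}→1  {1,4,6,7}→4  {1,4,7,8}→4  {2,4,7,8}→6  {2,5,6,8}→6  {2,6,7,8}→12  {3,5,6,7}→4  {3,5,6,8}→4  {4,5,6,7}→6  {4,6,7,8}→12  {5,6,7,8}→12
  5 left: {0,3,5,6,7}→5  {0,3,5,6,8}→5  {1,2,4,7,8}→10  {1,4,5,6,7}→10  {1,4,6,7,8}→20  {2,3,5,6,8}→10  {2,4,6,7,8}→30  {2,5,6,7,8}→30  {3,4,5,6,7}→10  {3,5,6,7,8}→20  {4,5,6,7,8}→30
  6 left: {0,2,3,5,6,8}→15  {0,3,4,5,6,7}→15  {0,3,5,6,7,8}→30  {1,2,4,6,7,8}→60  {1,3,4,5,6,7}→20  {1,4,5,6,7,8}→60  {2,3,5,6,7,8}→60  {2,4,5,6,7,8}→90  {3,4,5,6,7,8}→60
  7 left: {0,1,3,4,5,6,7}→35  {0,2,3,5,6,7,8}→105  {0,3,4,5,6,7,8}→105  {1,2,4,5,6,7,8}→210  {1,3,4,5,6,7,8}→140  {2,3,4,5,6,7,8}→210
  placing 0:c first → 560 extensions
  placing 1:d first → 420 extensions
  placing 2:b first → 280 extensions
total linear extensions = 1260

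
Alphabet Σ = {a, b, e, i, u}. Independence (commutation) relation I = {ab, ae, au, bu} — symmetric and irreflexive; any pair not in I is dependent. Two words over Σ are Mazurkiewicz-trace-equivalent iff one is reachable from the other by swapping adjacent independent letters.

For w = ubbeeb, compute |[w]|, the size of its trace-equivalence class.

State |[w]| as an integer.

3

piece 0:u — minimal
piece 1:b — minimal
piece 2:b rests on {1:b}
piece 3:e rests on {0:u, 2:b}
piece 4:e rests on {3:e}
piece 5:b rests on {4:e}
minimal pieces: {0:u, 1:b}
ways to finish when only these pieces remain (= sum over removing one remaining piece with nothing left below it):
  1 left: {5}→1
  2 left: {4,5}→1
  3 left: {3,4,5}→1
  4 left: {0,3,4,5}→1  {2,3,4,5}→1
  placing 0:u first → 1 extensions
  placing 1:b first → 2 extensions
total linear extensions = 3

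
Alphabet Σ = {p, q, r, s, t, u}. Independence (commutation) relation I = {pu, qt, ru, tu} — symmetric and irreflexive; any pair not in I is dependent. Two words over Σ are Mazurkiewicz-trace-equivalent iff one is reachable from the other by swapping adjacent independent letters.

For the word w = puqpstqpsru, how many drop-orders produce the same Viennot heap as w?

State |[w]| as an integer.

8

drop 0:p onto floor
drop 1:u onto floor
drop 2:q onto {0:p, 1:u}
drop 3:p onto {2:q}
drop 4:s onto {3:p}
drop 5:t onto {4:s}
drop 6:q onto {4:s}
drop 7:p onto {5:t, 6:q}
drop 8:s onto {7:p}
drop 9:r onto {8:s}
drop 10:u onto {8:s}
ground layer = {0:p, 1:u}
drop-orders for the pieces not yet dropped (sum over which currently-grounded one goes next):
  1 to go: {9} 1  {10} 1
  2 to go: {9,10} 2
  3 to go: {8,9,10} 2
  4 to go: {7,8,9,10} 2
  5 to go: {5,7,8,9,10} 2  {6,7,8,9,10} 2
  6 to go: {5,6,7,8,9,10} 4
  7 to go: {4,5,6,7,8,9,10} 4
  8 to go: {3,4,5,6,7,8,9,10} 4
  9 to go: {2,3,4,5,6,7,8,9,10} 4
  if 0:p drops first: 4 orders
  if 1:u drops first: 4 orders
heap linearizations: 8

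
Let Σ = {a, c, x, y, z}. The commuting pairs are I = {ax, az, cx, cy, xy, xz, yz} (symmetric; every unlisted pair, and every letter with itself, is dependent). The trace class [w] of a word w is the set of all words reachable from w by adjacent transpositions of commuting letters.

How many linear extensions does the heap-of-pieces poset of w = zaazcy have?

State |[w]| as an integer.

#0=z has no predecessor
#1=a has no predecessor
#2=a depends on [1:a]
#3=z depends on [0:z]
#4=c depends on [2:a, 3:z]
#5=y depends on [2:a]
sources: [0:z, 1:a]
N(rest) = Σ N(rest − s) over sources s of rest; N(one piece) = 1:
  size 1 → [4]=1  [5]=1
  size 2 → [3,4]=1  [4,5]=2
  size 3 → [0,3,4]=1  [2,4,5]=2  [3,4,5]=3
  size 4 → [0,3,4,5]=4  [1,2,4,5]=2  [2,3,4,5]=5
  first=0(z) contributes 7
  first=1(a) contributes 9
|[w]| = 16

16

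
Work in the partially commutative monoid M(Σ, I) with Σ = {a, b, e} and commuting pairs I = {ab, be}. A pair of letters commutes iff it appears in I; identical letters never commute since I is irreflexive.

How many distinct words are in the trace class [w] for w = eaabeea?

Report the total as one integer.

piece 0:e — minimal
piece 1:a rests on {0:e}
piece 2:a rests on {1:a}
piece 3:b — minimal
piece 4:e rests on {2:a}
piece 5:e rests on {4:e}
piece 6:a rests on {5:e}
minimal pieces: {0:e, 3:b}
ways to finish when only these pieces remain (= sum over removing one remaining piece with nothing left below it):
  1 left: {3}→1  {6}→1
  2 left: {3,6}→2  {5,6}→1
  3 left: {3,5,6}→3  {4,5,6}→1
  4 left: {2,4,5,6}→1  {3,4,5,6}→4
  5 left: {1,2,4,5,6}→1  {2,3,4,5,6}→5
  placing 0:e first → 6 extensions
  placing 3:b first → 1 extensions
total linear extensions = 7

7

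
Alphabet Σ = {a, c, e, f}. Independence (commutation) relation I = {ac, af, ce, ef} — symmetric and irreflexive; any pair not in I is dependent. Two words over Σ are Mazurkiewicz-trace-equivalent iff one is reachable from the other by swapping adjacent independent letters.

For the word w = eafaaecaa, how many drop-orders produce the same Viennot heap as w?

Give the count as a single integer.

piece 0:e — minimal
piece 1:a rests on {0:e}
piece 2:f — minimal
piece 3:a rests on {1:a}
piece 4:a rests on {3:a}
piece 5:e rests on {4:a}
piece 6:c rests on {2:f}
piece 7:a rests on {5:e}
piece 8:a rests on {7:a}
minimal pieces: {0:e, 2:f}
ways to finish when only these pieces remain (= sum over removing one remaining piece with nothing left below it):
  1 left: {6}→1  {8}→1
  2 left: {2,6}→1  {6,8}→2  {7,8}→1
  3 left: {2,6,8}→3  {5,7,8}→1  {6,7,8}→3
  4 left: {2,6,7,8}→6  {4,5,7,8}→1  {5,6,7,8}→4
  5 left: {2,5,6,7,8}→10  {3,4,5,7,8}→1  {4,5,6,7,8}→5
  6 left: {1,3,4,5,7,8}→1  {2,4,5,6,7,8}→15  {3,4,5,6,7,8}→6
  7 left: {0,1,3,4,5,7,8}→1  {1,3,4,5,6,7,8}→7  {2,3,4,5,6,7,8}→21
  placing 0:e first → 28 extensions
  placing 2:f first → 8 extensions
total linear extensions = 36

36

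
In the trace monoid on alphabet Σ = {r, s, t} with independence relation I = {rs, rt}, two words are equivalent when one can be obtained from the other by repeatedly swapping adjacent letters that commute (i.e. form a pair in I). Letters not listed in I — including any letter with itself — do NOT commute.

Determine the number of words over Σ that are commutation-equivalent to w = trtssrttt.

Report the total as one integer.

36

drop 0:t onto floor
drop 1:r onto floor
drop 2:t onto {0:t}
drop 3:s onto {2:t}
drop 4:s onto {3:s}
drop 5:r onto {1:r}
drop 6:t onto {4:s}
drop 7:t onto {6:t}
drop 8:t onto {7:t}
ground layer = {0:t, 1:r}
drop-orders for the pieces not yet dropped (sum over which currently-grounded one goes next):
  1 to go: {5} 1  {8} 1
  2 to go: {1,5} 1  {5,8} 2  {7,8} 1
  3 to go: {1,5,8} 3  {5,7,8} 3  {6,7,8} 1
  4 to go: {1,5,7,8} 6  {4,6,7,8} 1  {5,6,7,8} 4
  5 to go: {1,5,6,7,8} 10  {3,4,6,7,8} 1  {4,5,6,7,8} 5
  6 to go: {1,4,5,6,7,8} 15  {2,3,4,6,7,8} 1  {3,4,5,6,7,8} 6
  7 to go: {0,2,3,4,6,7,8} 1  {1,3,4,5,6,7,8} 21  {2,3,4,5,6,7,8} 7
  if 0:t drops first: 28 orders
  if 1:r drops first: 8 orders
heap linearizations: 36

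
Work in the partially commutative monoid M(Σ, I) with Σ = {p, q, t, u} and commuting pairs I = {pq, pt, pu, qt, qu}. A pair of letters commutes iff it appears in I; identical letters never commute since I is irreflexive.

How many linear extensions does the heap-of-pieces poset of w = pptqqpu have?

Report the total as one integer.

piece 0:p — minimal
piece 1:p rests on {0:p}
piece 2:t — minimal
piece 3:q — minimal
piece 4:q rests on {3:q}
piece 5:p rests on {1:p}
piece 6:u rests on {2:t}
minimal pieces: {0:p, 2:t, 3:q}
ways to finish when only these pieces remain (= sum over removing one remaining piece with nothing left below it):
  1 left: {4}→1  {5}→1  {6}→1
  2 left: {1,5}→1  {2,6}→1  {3,4}→1  {4,5}→2  {4,6}→2  {5,6}→2
  3 left: {0,1,5}→1  {1,4,5}→3  {1,5,6}→3  {2,4,6}→3  {2,5,6}→3  {3,4,5}→3  {3,4,6}→3  {4,5,6}→6
  4 left: {0,1,4,5}→4  {0,1,5,6}→4  {1,2,5,6}→6  {1,3,4,5}→6  {1,4,5,6}→12  {2,3,4,6}→6  {2,4,5,6}→12  {3,4,5,6}→12
  5 left: {0,1,2,5,6}→10  {0,1,3,4,5}→10  {0,1,4,5,6}→20  {1,2,4,5,6}→30  {1,3,4,5,6}→30  {2,3,4,5,6}→30
  placing 0:p first → 90 extensions
  placing 2:t first → 60 extensions
  placing 3:q first → 60 extensions
total linear extensions = 210

210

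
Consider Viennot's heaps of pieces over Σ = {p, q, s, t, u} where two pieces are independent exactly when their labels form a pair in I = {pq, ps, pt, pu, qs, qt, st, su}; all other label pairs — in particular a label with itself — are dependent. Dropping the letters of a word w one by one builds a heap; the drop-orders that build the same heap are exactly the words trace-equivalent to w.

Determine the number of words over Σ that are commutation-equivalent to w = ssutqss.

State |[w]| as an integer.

#0=s has no predecessor
#1=s depends on [0:s]
#2=u has no predecessor
#3=t depends on [2:u]
#4=q depends on [2:u]
#5=s depends on [1:s]
#6=s depends on [5:s]
sources: [0:s, 2:u]
N(rest) = Σ N(rest − s) over sources s of rest; N(one piece) = 1:
  size 1 → [3]=1  [4]=1  [6]=1
  size 2 → [3,4]=2  [3,6]=2  [4,6]=2  [5,6]=1
  size 3 → [1,5,6]=1  [2,3,4]=2  [3,4,6]=6  [3,5,6]=3  [4,5,6]=3
  size 4 → [0,1,5,6]=1  [1,3,5,6]=4  [1,4,5,6]=4  [2,3,4,6]=8  [3,4,5,6]=12
  size 5 → [0,1,3,5,6]=5  [0,1,4,5,6]=5  [1,3,4,5,6]=20  [2,3,4,5,6]=20
  first=0(s) contributes 40
  first=2(u) contributes 30
|[w]| = 70

70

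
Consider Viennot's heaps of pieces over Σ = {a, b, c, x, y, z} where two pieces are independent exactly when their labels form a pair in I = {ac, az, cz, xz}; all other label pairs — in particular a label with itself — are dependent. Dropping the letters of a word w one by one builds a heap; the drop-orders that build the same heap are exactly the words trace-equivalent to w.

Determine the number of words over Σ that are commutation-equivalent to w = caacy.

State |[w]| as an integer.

piece 0:c — minimal
piece 1:a — minimal
piece 2:a rests on {1:a}
piece 3:c rests on {0:c}
piece 4:y rests on {2:a, 3:c}
minimal pieces: {0:c, 1:a}
ways to finish when only these pieces remain (= sum over removing one remaining piece with nothing left below it):
  1 left: {4}→1
  2 left: {2,4}→1  {3,4}→1
  3 left: {0,3,4}→1  {1,2,4}→1  {2,3,4}→2
  placing 0:c first → 3 extensions
  placing 1:a first → 3 extensions
total linear extensions = 6

6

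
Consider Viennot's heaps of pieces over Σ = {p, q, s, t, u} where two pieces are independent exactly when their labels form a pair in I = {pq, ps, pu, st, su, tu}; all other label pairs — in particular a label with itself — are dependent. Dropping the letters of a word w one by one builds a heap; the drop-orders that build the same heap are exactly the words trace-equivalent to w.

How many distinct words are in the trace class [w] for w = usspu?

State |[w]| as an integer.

30

#0=u has no predecessor
#1=s has no predecessor
#2=s depends on [1:s]
#3=p has no predecessor
#4=u depends on [0:u]
sources: [0:u, 1:s, 3:p]
N(rest) = Σ N(rest − s) over sources s of rest; N(one piece) = 1:
  size 1 → [2]=1  [3]=1  [4]=1
  size 2 → [0,4]=1  [1,2]=1  [2,3]=2  [2,4]=2  [3,4]=2
  size 3 → [0,2,4]=3  [0,3,4]=3  [1,2,3]=3  [1,2,4]=3  [2,3,4]=6
  first=0(u) contributes 12
  first=1(s) contributes 12
  first=3(p) contributes 6
|[w]| = 30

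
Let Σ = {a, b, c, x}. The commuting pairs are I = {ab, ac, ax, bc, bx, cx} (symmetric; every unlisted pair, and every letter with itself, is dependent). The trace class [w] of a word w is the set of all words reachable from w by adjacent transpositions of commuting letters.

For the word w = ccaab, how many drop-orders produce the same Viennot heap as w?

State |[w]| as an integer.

#0=c has no predecessor
#1=c depends on [0:c]
#2=a has no predecessor
#3=a depends on [2:a]
#4=b has no predecessor
sources: [0:c, 2:a, 4:b]
N(rest) = Σ N(rest − s) over sources s of rest; N(one piece) = 1:
  size 1 → [1]=1  [3]=1  [4]=1
  size 2 → [0,1]=1  [1,3]=2  [1,4]=2  [2,3]=1  [3,4]=2
  size 3 → [0,1,3]=3  [0,1,4]=3  [1,2,3]=3  [1,3,4]=6  [2,3,4]=3
  first=0(c) contributes 12
  first=2(a) contributes 12
  first=4(b) contributes 6
|[w]| = 30

30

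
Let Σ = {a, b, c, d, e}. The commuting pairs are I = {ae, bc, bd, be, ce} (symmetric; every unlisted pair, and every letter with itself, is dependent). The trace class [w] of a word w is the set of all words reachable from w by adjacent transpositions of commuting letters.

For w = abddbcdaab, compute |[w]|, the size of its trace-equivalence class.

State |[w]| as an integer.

15

piece 0:a — minimal
piece 1:b rests on {0:a}
piece 2:d rests on {0:a}
piece 3:d rests on {2:d}
piece 4:b rests on {1:b}
piece 5:c rests on {3:d}
piece 6:d rests on {5:c}
piece 7:a rests on {4:b, 6:d}
piece 8:a rests on {7:a}
piece 9:b rests on {8:a}
minimal pieces: {0:a}
ways to finish when only these pieces remain (= sum over removing one remaining piece with nothing left below it):
  1 left: {9}→1
  2 left: {8,9}→1
  3 left: {7,8,9}→1
  4 left: {4,7,8,9}→1  {6,7,8,9}→1
  5 left: {1,4,7,8,9}→1  {4,6,7,8,9}→2  {5,6,7,8,9}→1
  6 left: {1,4,6,7,8,9}→3  {3,5,6,7,8,9}→1  {4,5,6,7,8,9}→3
  7 left: {1,4,5,6,7,8,9}→6  {2,3,5,6,7,8,9}→1  {3,4,5,6,7,8,9}→4
  8 left: {1,3,4,5,6,7,8,9}→10  {2,3,4,5,6,7,8,9}→5
  placing 0:a first → 15 extensions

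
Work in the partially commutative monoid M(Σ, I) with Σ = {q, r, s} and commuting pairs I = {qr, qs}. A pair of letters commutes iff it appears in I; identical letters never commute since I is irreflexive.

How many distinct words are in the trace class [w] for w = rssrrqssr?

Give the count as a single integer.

drop 0:r onto floor
drop 1:s onto {0:r}
drop 2:s onto {1:s}
drop 3:r onto {2:s}
drop 4:r onto {3:r}
drop 5:q onto floor
drop 6:s onto {4:r}
drop 7:s onto {6:s}
drop 8:r onto {7:s}
ground layer = {0:r, 5:q}
drop-orders for the pieces not yet dropped (sum over which currently-grounded one goes next):
  1 to go: {5} 1  {8} 1
  2 to go: {5,8} 2  {7,8} 1
  3 to go: {5,7,8} 3  {6,7,8} 1
  4 to go: {4,6,7,8} 1  {5,6,7,8} 4
  5 to go: {3,4,6,7,8} 1  {4,5,6,7,8} 5
  6 to go: {2,3,4,6,7,8} 1  {3,4,5,6,7,8} 6
  7 to go: {1,2,3,4,6,7,8} 1  {2,3,4,5,6,7,8} 7
  if 0:r drops first: 8 orders
  if 5:q drops first: 1 orders
heap linearizations: 9

9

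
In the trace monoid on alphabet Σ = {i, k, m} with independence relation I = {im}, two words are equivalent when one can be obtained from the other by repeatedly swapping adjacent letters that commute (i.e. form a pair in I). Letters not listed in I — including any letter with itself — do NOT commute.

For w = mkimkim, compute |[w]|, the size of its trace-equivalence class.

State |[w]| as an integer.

drop 0:m onto floor
drop 1:k onto {0:m}
drop 2:i onto {1:k}
drop 3:m onto {1:k}
drop 4:k onto {2:i, 3:m}
drop 5:i onto {4:k}
drop 6:m onto {4:k}
ground layer = {0:m}
drop-orders for the pieces not yet dropped (sum over which currently-grounded one goes next):
  1 to go: {5} 1  {6} 1
  2 to go: {5,6} 2
  3 to go: {4,5,6} 2
  4 to go: {2,4,5,6} 2  {3,4,5,6} 2
  5 to go: {2,3,4,5,6} 4
  if 0:m drops first: 4 orders

4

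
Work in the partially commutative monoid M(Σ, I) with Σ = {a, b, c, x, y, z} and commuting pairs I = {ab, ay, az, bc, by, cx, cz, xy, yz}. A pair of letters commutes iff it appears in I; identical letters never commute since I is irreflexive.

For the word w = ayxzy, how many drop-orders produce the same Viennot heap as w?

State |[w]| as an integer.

piece 0:a — minimal
piece 1:y — minimal
piece 2:x rests on {0:a}
piece 3:z rests on {2:x}
piece 4:y rests on {1:y}
minimal pieces: {0:a, 1:y}
ways to finish when only these pieces remain (= sum over removing one remaining piece with nothing left below it):
  1 left: {3}→1  {4}→1
  2 left: {1,4}→1  {2,3}→1  {3,4}→2
  3 left: {0,2,3}→1  {1,3,4}→3  {2,3,4}→3
  placing 0:a first → 6 extensions
  placing 1:y first → 4 extensions
total linear extensions = 10

10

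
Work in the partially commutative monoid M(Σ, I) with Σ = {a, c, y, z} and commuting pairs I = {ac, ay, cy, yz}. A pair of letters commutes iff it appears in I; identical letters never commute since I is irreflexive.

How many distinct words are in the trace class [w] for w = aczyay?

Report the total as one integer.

30

drop 0:a onto floor
drop 1:c onto floor
drop 2:z onto {0:a, 1:c}
drop 3:y onto floor
drop 4:a onto {2:z}
drop 5:y onto {3:y}
ground layer = {0:a, 1:c, 3:y}
drop-orders for the pieces not yet dropped (sum over which currently-grounded one goes next):
  1 to go: {4} 1  {5} 1
  2 to go: {2,4} 1  {3,5} 1  {4,5} 2
  3 to go: {0,2,4} 1  {1,2,4} 1  {2,4,5} 3  {3,4,5} 3
  4 to go: {0,1,2,4} 2  {0,2,4,5} 4  {1,2,4,5} 4  {2,3,4,5} 6
  if 0:a drops first: 10 orders
  if 1:c drops first: 10 orders
  if 3:y drops first: 10 orders
heap linearizations: 30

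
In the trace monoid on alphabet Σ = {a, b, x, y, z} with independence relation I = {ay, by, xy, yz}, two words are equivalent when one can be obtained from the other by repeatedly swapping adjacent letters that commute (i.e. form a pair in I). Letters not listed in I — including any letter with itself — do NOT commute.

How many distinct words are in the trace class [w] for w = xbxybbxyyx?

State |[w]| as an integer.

120

piece 0:x — minimal
piece 1:b rests on {0:x}
piece 2:x rests on {1:b}
piece 3:y — minimal
piece 4:b rests on {2:x}
piece 5:b rests on {4:b}
piece 6:x rests on {5:b}
piece 7:y rests on {3:y}
piece 8:y rests on {7:y}
piece 9:x rests on {6:x}
minimal pieces: {0:x, 3:y}
ways to finish when only these pieces remain (= sum over removing one remaining piece with nothing left below it):
  1 left: {8}→1  {9}→1
  2 left: {6,9}→1  {7,8}→1  {8,9}→2
  3 left: {3,7,8}→1  {5,6,9}→1  {6,8,9}→3  {7,8,9}→3
  4 left: {3,7,8,9}→4  {4,5,6,9}→1  {5,6,8,9}→4  {6,7,8,9}→6
  5 left: {2,4,5,6,9}→1  {3,6,7,8,9}→10  {4,5,6,8,9}→5  {5,6,7,8,9}→10
  6 left: {1,2,4,5,6,9}→1  {2,4,5,6,8,9}→6  {3,5,6,7,8,9}→20  {4,5,6,7,8,9}→15
  7 left: {0,1,2,4,5,6,9}→1  {1,2,4,5,6,8,9}→7  {2,4,5,6,7,8,9}→21  {3,4,5,6,7,8,9}→35
  8 left: {0,1,2,4,5,6,8,9}→8  {1,2,4,5,6,7,8,9}→28  {2,3,4,5,6,7,8,9}→56
  placing 0:x first → 84 extensions
  placing 3:y first → 36 extensions
total linear extensions = 120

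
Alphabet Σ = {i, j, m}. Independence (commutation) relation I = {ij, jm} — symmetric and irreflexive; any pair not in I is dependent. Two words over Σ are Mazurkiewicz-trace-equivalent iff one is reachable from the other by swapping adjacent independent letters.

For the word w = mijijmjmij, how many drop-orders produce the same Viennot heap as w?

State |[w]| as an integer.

210

piece 0:m — minimal
piece 1:i rests on {0:m}
piece 2:j — minimal
piece 3:i rests on {1:i}
piece 4:j rests on {2:j}
piece 5:m rests on {3:i}
piece 6:j rests on {4:j}
piece 7:m rests on {5:m}
piece 8:i rests on {7:m}
piece 9:j rests on {6:j}
minimal pieces: {0:m, 2:j}
ways to finish when only these pieces remain (= sum over removing one remaining piece with nothing left below it):
  1 left: {8}→1  {9}→1
  2 left: {6,9}→1  {7,8}→1  {8,9}→2
  3 left: {4,6,9}→1  {5,7,8}→1  {6,8,9}→3  {7,8,9}→3
  4 left: {2,4,6,9}→1  {3,5,7,8}→1  {4,6,8,9}→4  {5,7,8,9}→4  {6,7,8,9}→6
  5 left: {1,3,5,7,8}→1  {2,4,6,8,9}→5  {3,5,7,8,9}→5  {4,6,7,8,9}→10  {5,6,7,8,9}→10
  6 left: {0,1,3,5,7,8}→1  {1,3,5,7,8,9}→6  {2,4,6,7,8,9}→15  {3,5,6,7,8,9}→15  {4,5,6,7,8,9}→20
  7 left: {0,1,3,5,7,8,9}→7  {1,3,5,6,7,8,9}→21  {2,4,5,6,7,8,9}→35  {3,4,5,6,7,8,9}→35
  8 left: {0,1,3,5,6,7,8,9}→28  {1,3,4,5,6,7,8,9}→56  {2,3,4,5,6,7,8,9}→70
  placing 0:m first → 126 extensions
  placing 2:j first → 84 extensions
total linear extensions = 210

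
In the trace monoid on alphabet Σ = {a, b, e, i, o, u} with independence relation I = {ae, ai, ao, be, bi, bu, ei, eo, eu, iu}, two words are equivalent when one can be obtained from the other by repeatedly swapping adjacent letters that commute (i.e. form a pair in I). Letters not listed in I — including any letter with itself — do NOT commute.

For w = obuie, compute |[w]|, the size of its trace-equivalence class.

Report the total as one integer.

drop 0:o onto floor
drop 1:b onto {0:o}
drop 2:u onto {0:o}
drop 3:i onto {0:o}
drop 4:e onto floor
ground layer = {0:o, 4:e}
drop-orders for the pieces not yet dropped (sum over which currently-grounded one goes next):
  1 to go: {1} 1  {2} 1  {3} 1  {4} 1
  2 to go: {1,2} 2  {1,3} 2  {1,4} 2  {2,3} 2  {2,4} 2  {3,4} 2
  3 to go: {1,2,3} 6  {1,2,4} 6  {1,3,4} 6  {2,3,4} 6
  if 0:o drops first: 24 orders
  if 4:e drops first: 6 orders
heap linearizations: 30

30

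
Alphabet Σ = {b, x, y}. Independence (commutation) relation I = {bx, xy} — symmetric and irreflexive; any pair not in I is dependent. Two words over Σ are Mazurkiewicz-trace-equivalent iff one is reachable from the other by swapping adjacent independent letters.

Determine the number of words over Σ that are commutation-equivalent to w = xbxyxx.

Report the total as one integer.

15

#0=x has no predecessor
#1=b has no predecessor
#2=x depends on [0:x]
#3=y depends on [1:b]
#4=x depends on [2:x]
#5=x depends on [4:x]
sources: [0:x, 1:b]
N(rest) = Σ N(rest − s) over sources s of rest; N(one piece) = 1:
  size 1 → [3]=1  [5]=1
  size 2 → [1,3]=1  [3,5]=2  [4,5]=1
  size 3 → [1,3,5]=3  [2,4,5]=1  [3,4,5]=3
  size 4 → [0,2,4,5]=1  [1,3,4,5]=6  [2,3,4,5]=4
  first=0(x) contributes 10
  first=1(b) contributes 5
|[w]| = 15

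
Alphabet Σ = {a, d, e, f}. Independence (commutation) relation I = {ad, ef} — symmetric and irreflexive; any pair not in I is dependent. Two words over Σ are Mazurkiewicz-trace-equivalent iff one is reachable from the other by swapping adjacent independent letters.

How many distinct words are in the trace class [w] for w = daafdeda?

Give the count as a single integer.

#0=d has no predecessor
#1=a has no predecessor
#2=a depends on [1:a]
#3=f depends on [0:d, 2:a]
#4=d depends on [3:f]
#5=e depends on [4:d]
#6=d depends on [5:e]
#7=a depends on [5:e]
sources: [0:d, 1:a]
N(rest) = Σ N(rest − s) over sources s of rest; N(one piece) = 1:
  size 1 → [6]=1  [7]=1
  size 2 → [6,7]=2
  size 3 → [5,6,7]=2
  size 4 → [4,5,6,7]=2
  size 5 → [3,4,5,6,7]=2
  size 6 → [0,3,4,5,6,7]=2  [2,3,4,5,6,7]=2
  first=0(d) contributes 2
  first=1(a) contributes 4
|[w]| = 6

6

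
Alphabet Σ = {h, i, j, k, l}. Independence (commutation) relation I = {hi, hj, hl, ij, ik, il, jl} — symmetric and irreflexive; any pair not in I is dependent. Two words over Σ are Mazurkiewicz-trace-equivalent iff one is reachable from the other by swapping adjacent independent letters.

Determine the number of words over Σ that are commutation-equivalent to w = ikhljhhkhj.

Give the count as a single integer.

drop 0:i onto floor
drop 1:k onto floor
drop 2:h onto {1:k}
drop 3:l onto {1:k}
drop 4:j onto {1:k}
drop 5:h onto {2:h}
drop 6:h onto {5:h}
drop 7:k onto {3:l, 4:j, 6:h}
drop 8:h onto {7:k}
drop 9:j onto {7:k}
ground layer = {0:i, 1:k}
drop-orders for the pieces not yet dropped (sum over which currently-grounded one goes next):
  1 to go: {0} 1  {8} 1  {9} 1
  2 to go: {0,8} 2  {0,9} 2  {8,9} 2
  3 to go: {0,8,9} 6  {7,8,9} 2
  4 to go: {0,7,8,9} 8  {3,7,8,9} 2  {4,7,8,9} 2  {6,7,8,9} 2
  5 to go: {0,3,7,8,9} 10  {0,4,7,8,9} 10  {0,6,7,8,9} 10  {3,4,7,8,9} 4  {3,6,7,8,9} 4  {4,6,7,8,9} 4  {5,6,7,8,9} 2
  6 to go: {0,3,4,7,8,9} 24  {0,3,6,7,8,9} 24  {0,4,6,7,8,9} 24  {0,5,6,7,8,9} 12  {2,5,6,7,8,9} 2  {3,4,6,7,8,9} 12  {3,5,6,7,8,9} 6  {4,5,6,7,8,9} 6
  7 to go: {0,2,5,6,7,8,9} 14  {0,3,4,6,7,8,9} 84  {0,3,5,6,7,8,9} 42  {0,4,5,6,7,8,9} 42  {2,3,5,6,7,8,9} 8  {2,4,5,6,7,8,9} 8  {3,4,5,6,7,8,9} 24
  8 to go: {0,2,3,5,6,7,8,9} 64  {0,2,4,5,6,7,8,9} 64  {0,3,4,5,6,7,8,9} 192  {2,3,4,5,6,7,8,9} 40
  if 0:i drops first: 40 orders
  if 1:k drops first: 360 orders
heap linearizations: 400

400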